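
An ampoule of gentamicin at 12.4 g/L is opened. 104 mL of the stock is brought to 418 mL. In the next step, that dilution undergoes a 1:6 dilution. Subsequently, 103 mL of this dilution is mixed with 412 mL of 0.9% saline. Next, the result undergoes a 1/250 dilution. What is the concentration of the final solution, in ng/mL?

Overall dilution factor = 4.019 × 6 × 5 × 250 = 3.01 × 10⁴.
12.4 g/L / 3.01 × 10⁴ = 4.11 × 10⁻⁴ g/L = 411 ng/mL.

411 ng/mL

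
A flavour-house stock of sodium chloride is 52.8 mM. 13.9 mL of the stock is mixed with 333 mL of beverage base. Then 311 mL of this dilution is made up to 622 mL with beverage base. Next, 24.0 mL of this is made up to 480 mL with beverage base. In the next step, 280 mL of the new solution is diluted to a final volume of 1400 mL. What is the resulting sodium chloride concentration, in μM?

Overall dilution factor = 24.96 × 2 × 20 × 5 = 4991.
52.8 mM / 4991 = 0.0106 mM = 10.6 μM.

10.6 μM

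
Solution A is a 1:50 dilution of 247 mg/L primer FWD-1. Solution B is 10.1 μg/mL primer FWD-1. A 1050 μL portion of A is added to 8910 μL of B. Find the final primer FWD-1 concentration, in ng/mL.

9560 ng/mL

C_A = 247 mg/L / 50 = 4.94 mg/L.
C_B = 10.1 μg/mL = 10.1 mg/L.
C_mix = (C_A·V_A + C_B·V_B)/(V_A + V_B) = (4.94×1050 + 10.1×8910) / 9960 = 9.56 mg/L = 9560 ng/mL.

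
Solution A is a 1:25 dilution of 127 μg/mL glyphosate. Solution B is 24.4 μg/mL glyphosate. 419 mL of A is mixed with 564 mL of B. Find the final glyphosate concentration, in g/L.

0.0162 g/L

C_A = 127 μg/mL / 25 = 5.08 μg/mL.
C_mix = (C_A·V_A + C_B·V_B)/(V_A + V_B) = (5.08×419 + 24.4×564) / 983.0 = 16.2 μg/mL = 0.0162 g/L.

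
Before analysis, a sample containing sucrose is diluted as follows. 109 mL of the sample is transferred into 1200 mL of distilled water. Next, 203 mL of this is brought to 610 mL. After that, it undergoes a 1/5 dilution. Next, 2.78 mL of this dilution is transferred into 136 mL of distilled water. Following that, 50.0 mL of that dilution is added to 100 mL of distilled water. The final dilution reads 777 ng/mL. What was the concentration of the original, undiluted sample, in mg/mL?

21.0 mg/mL

Overall dilution factor = 12.01 × 3.005 × 5 × 49.92 × 3 = 2.70 × 10⁴.
Original = 777 ng/mL × 2.70 × 10⁴ = 2.10 × 10⁷ ng/mL = 21.0 mg/mL.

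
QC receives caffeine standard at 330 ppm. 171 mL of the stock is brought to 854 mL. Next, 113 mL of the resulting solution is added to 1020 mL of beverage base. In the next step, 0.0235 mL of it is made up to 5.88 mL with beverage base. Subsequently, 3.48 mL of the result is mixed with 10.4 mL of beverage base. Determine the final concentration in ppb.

Overall dilution factor = 4.994 × 10.03 × 250.2 × 3.989 = 5.00 × 10⁴.
330 ppm / 5.00 × 10⁴ = 6.60 × 10⁻³ ppm = 6.60 ppb.

6.60 ppb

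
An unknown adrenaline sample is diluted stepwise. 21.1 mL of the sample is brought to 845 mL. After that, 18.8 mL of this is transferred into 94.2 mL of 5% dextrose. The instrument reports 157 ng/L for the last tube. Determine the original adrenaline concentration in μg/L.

Overall dilution factor = 40.05 × 6.011 = 241.
Original = 157 ng/L × 241 = 3.78 × 10⁴ ng/L = 37.8 μg/L.

37.8 μg/L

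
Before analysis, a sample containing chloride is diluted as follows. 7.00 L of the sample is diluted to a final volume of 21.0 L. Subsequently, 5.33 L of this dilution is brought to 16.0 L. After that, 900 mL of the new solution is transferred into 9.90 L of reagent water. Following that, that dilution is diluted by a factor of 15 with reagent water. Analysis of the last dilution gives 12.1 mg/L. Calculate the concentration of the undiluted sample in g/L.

19.6 g/L

Overall dilution factor = 3 × 3.002 × 12 × 15 = 1621.
Original = 12.1 mg/L × 1621 = 1.96 × 10⁴ mg/L = 19.6 g/L.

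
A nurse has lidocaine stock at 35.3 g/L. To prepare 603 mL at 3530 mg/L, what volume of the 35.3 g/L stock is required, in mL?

60.3 mL

3530 mg/L = 3.53 g/L.
V₁ = C₂V₂/C₁ = 3.53 × 603 / 35.3 = 60.3 mL.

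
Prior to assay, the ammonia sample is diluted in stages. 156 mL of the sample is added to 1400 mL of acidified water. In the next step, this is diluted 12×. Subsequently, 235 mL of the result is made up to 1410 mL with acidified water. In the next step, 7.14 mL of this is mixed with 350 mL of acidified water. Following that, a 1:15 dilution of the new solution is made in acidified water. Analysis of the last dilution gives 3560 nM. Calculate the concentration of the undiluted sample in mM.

1920 mM

Overall dilution factor = 9.974 × 12 × 6 × 50.02 × 15 = 5.39 × 10⁵.
Original = 3560 nM × 5.39 × 10⁵ = 1.92 × 10⁹ nM = 1920 mM.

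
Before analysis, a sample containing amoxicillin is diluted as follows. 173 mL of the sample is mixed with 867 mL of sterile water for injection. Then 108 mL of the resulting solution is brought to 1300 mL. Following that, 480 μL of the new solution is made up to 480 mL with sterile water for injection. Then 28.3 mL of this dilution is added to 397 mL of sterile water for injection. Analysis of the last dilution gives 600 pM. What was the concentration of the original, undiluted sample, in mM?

Overall dilution factor = 6.012 × 12.04 × 1000 × 15.03 = 1.09 × 10⁶.
Original = 600 pM × 1.09 × 10⁶ = 6.52 × 10⁸ pM = 0.652 mM.

0.652 mM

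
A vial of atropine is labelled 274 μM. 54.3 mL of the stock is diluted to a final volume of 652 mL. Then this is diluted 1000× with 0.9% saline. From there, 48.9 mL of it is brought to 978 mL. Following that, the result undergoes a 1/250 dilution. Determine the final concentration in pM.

Overall dilution factor = 12.01 × 1000 × 20 × 250 = 6.00 × 10⁷.
274 μM / 6.00 × 10⁷ = 4.56 × 10⁻⁶ μM = 4.56 pM.

4.56 pM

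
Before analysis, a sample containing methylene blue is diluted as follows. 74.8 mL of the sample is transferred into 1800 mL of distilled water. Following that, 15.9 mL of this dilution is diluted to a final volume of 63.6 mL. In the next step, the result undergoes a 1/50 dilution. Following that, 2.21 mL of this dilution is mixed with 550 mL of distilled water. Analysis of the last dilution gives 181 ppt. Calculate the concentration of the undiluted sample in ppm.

Overall dilution factor = 25.06 × 4 × 50 × 249.9 = 1.25 × 10⁶.
Original = 181 ppt × 1.25 × 10⁶ = 2.27 × 10⁸ ppt = 227 ppm.

227 ppm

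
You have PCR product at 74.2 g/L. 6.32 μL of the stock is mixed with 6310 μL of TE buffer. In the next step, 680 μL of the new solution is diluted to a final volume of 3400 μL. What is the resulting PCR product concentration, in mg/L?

14.8 mg/L

Overall dilution factor = 999.4 × 5 = 4997.
74.2 g/L / 4997 = 0.0148 g/L = 14.8 mg/L.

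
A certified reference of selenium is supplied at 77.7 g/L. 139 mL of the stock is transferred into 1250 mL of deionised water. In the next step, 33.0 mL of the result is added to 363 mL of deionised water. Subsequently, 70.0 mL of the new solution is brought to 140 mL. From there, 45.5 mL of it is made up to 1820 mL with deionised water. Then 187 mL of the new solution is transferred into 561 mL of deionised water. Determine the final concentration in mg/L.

Overall dilution factor = 9.993 × 12 × 2 × 40 × 4 = 3.84 × 10⁴.
77.7 g/L / 3.84 × 10⁴ = 2.02 × 10⁻³ g/L = 2.02 mg/L.

2.02 mg/L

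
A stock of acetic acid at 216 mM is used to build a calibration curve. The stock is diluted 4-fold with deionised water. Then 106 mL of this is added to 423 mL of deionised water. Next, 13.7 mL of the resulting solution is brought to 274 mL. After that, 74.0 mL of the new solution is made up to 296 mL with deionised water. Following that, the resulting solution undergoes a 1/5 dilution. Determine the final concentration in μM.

27.1 μM

Overall dilution factor = 4 × 4.991 × 20 × 4 × 5 = 7985.
216 mM / 7985 = 0.0271 mM = 27.1 μM.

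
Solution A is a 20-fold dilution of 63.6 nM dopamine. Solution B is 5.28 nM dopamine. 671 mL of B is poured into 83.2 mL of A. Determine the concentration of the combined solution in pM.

C_A = 63.6 nM / 20 = 3.18 nM.
C_mix = (C_A·V_A + C_B·V_B)/(V_A + V_B) = (3.18×83.2 + 5.28×671) / 754.2 = 5.05 nM = 5050 pM.

5050 pM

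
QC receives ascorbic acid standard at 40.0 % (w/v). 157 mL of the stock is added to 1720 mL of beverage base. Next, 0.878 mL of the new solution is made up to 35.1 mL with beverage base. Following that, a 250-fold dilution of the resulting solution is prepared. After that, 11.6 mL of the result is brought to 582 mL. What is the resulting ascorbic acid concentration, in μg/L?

66.7 μg/L

Overall dilution factor = 11.96 × 39.98 × 250 × 50.17 = 5.99 × 10⁶.
40.0 % (w/v) / 5.99 × 10⁶ = 6.67 × 10⁻⁶ % (w/v) = 66.7 μg/L.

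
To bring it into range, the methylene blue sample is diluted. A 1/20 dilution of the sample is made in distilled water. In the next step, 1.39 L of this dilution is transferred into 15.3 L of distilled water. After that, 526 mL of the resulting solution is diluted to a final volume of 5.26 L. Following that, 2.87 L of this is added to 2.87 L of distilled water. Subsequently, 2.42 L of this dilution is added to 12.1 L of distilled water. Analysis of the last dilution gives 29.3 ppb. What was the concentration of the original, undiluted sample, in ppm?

844 ppm

Overall dilution factor = 20 × 12.01 × 10 × 2 × 6 = 2.88 × 10⁴.
Original = 29.3 ppb × 2.88 × 10⁴ = 8.44 × 10⁵ ppb = 844 ppm.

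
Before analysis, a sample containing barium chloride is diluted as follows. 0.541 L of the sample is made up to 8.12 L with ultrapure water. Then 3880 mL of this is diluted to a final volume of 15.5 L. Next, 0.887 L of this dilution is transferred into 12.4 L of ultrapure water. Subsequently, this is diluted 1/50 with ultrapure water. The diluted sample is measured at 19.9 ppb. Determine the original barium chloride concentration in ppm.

Overall dilution factor = 15.01 × 3.995 × 14.98 × 50 = 4.49 × 10⁴.
Original = 19.9 ppb × 4.49 × 10⁴ = 8.94 × 10⁵ ppb = 894 ppm.

894 ppm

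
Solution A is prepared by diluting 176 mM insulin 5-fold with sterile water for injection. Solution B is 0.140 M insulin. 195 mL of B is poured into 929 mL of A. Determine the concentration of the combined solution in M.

0.0534 M

C_A = 176 mM / 5 = 35.2 mM.
C_B = 0.140 M = 140 mM.
C_mix = (C_A·V_A + C_B·V_B)/(V_A + V_B) = (35.2×929 + 140×195) / 1124 = 53.4 mM = 0.0534 M.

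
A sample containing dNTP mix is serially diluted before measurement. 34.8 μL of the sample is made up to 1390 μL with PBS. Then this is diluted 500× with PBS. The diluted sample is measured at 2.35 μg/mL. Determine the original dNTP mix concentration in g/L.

Overall dilution factor = 39.94 × 500 = 2.00 × 10⁴.
Original = 2.35 μg/mL × 2.00 × 10⁴ = 4.69 × 10⁴ μg/mL = 46.9 g/L.

46.9 g/L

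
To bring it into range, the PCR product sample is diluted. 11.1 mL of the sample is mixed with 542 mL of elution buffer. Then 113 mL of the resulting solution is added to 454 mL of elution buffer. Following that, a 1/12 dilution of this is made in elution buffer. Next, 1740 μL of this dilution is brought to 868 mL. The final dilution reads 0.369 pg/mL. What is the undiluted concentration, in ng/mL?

552 ng/mL

Overall dilution factor = 49.83 × 5.018 × 12 × 498.9 = 1.50 × 10⁶.
Original = 0.369 pg/mL × 1.50 × 10⁶ = 5.52 × 10⁵ pg/mL = 552 ng/mL.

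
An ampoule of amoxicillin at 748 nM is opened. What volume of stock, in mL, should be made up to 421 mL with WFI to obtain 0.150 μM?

0.150 μM = 150 nM.
V₁ = C₂V₂/C₁ = 150 × 421 / 748 = 84.4 mL.

84.4 mL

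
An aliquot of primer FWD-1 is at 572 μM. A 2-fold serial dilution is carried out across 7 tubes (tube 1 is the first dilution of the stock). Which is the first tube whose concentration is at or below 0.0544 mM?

Tube n has concentration 572 μM / 2ⁿ.
Need 2ⁿ ≥ 572 μM / 0.0544 mM = 10.5, so n ≥ 3.39.
First such tube: n = 4.

tube 4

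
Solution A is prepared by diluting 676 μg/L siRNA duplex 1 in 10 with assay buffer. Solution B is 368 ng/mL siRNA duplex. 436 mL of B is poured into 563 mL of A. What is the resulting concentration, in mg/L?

C_A = 676 μg/L / 10 = 67.6 μg/L.
C_B = 368 ng/mL = 368 μg/L.
C_mix = (C_A·V_A + C_B·V_B)/(V_A + V_B) = (67.6×563 + 368×436) / 999.0 = 199 μg/L = 0.199 mg/L.

0.199 mg/L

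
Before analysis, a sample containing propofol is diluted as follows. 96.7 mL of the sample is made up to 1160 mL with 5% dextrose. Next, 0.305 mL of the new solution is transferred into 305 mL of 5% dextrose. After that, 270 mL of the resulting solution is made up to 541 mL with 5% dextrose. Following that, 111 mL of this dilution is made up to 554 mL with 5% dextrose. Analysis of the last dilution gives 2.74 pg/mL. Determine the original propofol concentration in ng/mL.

Overall dilution factor = 12.00 × 1001 × 2.004 × 4.991 = 1.20 × 10⁵.
Original = 2.74 pg/mL × 1.20 × 10⁵ = 3.29 × 10⁵ pg/mL = 329 ng/mL.

329 ng/mL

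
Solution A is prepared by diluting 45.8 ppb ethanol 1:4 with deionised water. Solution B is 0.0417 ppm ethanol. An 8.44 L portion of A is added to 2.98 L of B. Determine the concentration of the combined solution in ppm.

0.0193 ppm

C_A = 45.8 ppb / 4 = 11.4 ppb.
C_B = 0.0417 ppm = 41.7 ppb.
C_mix = (C_A·V_A + C_B·V_B)/(V_A + V_B) = (11.4×8.44 + 41.7×2.98) / 11.42 = 19.3 ppb = 0.0193 ppm.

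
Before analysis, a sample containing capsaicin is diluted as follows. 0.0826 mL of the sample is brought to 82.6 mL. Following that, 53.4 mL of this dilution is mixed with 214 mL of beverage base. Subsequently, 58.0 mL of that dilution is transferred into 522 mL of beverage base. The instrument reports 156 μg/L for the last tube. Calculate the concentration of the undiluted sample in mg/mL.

7.81 mg/mL

Overall dilution factor = 1000 × 5.007 × 10 = 5.01 × 10⁴.
Original = 156 μg/L × 5.01 × 10⁴ = 7.81 × 10⁶ μg/L = 7.81 mg/mL.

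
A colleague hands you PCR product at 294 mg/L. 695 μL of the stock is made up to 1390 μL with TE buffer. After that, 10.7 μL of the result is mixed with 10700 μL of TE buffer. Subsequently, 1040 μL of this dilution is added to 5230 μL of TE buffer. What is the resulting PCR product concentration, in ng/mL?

Overall dilution factor = 2 × 1001 × 6.029 = 1.21 × 10⁴.
294 mg/L / 1.21 × 10⁴ = 0.0244 mg/L = 24.4 ng/mL.

24.4 ng/mL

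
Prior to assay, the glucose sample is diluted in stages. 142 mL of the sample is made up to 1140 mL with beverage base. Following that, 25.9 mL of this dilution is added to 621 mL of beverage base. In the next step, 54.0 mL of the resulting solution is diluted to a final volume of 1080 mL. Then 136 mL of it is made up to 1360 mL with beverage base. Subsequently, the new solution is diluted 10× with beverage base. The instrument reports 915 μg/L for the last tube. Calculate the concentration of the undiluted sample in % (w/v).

Overall dilution factor = 8.028 × 24.98 × 20 × 10 × 10 = 4.01 × 10⁵.
Original = 915 μg/L × 4.01 × 10⁵ = 3.67 × 10⁸ μg/L = 36.7 % (w/v).

36.7 % (w/v)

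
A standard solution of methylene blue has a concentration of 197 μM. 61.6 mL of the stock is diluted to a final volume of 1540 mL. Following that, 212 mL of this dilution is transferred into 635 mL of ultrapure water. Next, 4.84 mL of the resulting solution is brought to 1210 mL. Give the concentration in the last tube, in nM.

7.89 nM

Overall dilution factor = 25 × 3.995 × 250 = 2.50 × 10⁴.
197 μM / 2.50 × 10⁴ = 7.89 × 10⁻³ μM = 7.89 nM.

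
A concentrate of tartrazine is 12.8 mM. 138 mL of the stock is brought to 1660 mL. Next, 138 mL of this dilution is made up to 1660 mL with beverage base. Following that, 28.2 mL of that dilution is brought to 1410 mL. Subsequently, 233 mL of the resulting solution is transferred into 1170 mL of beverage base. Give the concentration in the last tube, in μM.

0.294 μM

Overall dilution factor = 12.03 × 12.03 × 50 × 6.021 = 4.36 × 10⁴.
12.8 mM / 4.36 × 10⁴ = 2.94 × 10⁻⁴ mM = 0.294 μM.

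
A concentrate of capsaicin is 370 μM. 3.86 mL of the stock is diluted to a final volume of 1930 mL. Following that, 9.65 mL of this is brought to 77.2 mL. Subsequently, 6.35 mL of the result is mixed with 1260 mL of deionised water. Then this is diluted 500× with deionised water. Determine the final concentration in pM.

Overall dilution factor = 500 × 8 × 199.4 × 500 = 3.99 × 10⁸.
370 μM / 3.99 × 10⁸ = 9.28 × 10⁻⁷ μM = 0.928 pM.

0.928 pM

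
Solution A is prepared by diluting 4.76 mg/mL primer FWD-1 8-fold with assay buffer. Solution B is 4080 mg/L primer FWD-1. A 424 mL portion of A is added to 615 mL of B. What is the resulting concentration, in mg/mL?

C_A = 4.76 mg/mL / 8 = 0.595 mg/mL.
C_B = 4080 mg/L = 4.08 mg/mL.
C_mix = (C_A·V_A + C_B·V_B)/(V_A + V_B) = (0.595×424 + 4.08×615) / 1039 = 2.66 mg/mL.

2.66 mg/mL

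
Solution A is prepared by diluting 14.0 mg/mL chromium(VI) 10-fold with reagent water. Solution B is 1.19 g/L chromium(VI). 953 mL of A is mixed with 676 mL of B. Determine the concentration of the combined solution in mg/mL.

C_A = 14.0 mg/mL / 10 = 1.40 mg/mL.
C_B = 1.19 g/L = 1.19 mg/mL.
C_mix = (C_A·V_A + C_B·V_B)/(V_A + V_B) = (1.40×953 + 1.19×676) / 1629 = 1.31 mg/mL.

1.31 mg/mL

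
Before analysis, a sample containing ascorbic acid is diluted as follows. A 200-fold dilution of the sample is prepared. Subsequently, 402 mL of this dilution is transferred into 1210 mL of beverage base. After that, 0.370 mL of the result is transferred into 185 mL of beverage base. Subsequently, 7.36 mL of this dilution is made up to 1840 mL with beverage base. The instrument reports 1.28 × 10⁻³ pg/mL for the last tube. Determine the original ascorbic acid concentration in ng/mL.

Overall dilution factor = 200 × 4.010 × 501 × 250 = 1.00 × 10⁸.
Original = 1.28 × 10⁻³ pg/mL × 1.00 × 10⁸ = 1.29 × 10⁵ pg/mL = 129 ng/mL.

129 ng/mL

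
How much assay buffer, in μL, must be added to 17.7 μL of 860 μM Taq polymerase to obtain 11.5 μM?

1310 μL

V₂ = C₁V₁/C₂ = 860 × 17.7 / 11.5 = 1324 μL.
Diluent to add = V₂ − V₁ = 1324 − 17.7 = 1310 μL.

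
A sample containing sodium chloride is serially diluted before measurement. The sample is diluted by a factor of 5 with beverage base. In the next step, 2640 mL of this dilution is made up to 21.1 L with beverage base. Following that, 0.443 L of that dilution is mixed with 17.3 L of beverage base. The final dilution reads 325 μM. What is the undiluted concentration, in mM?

520 mM

Overall dilution factor = 5 × 7.992 × 40.05 = 1601.
Original = 325 μM × 1601 = 5.20 × 10⁵ μM = 520 mM.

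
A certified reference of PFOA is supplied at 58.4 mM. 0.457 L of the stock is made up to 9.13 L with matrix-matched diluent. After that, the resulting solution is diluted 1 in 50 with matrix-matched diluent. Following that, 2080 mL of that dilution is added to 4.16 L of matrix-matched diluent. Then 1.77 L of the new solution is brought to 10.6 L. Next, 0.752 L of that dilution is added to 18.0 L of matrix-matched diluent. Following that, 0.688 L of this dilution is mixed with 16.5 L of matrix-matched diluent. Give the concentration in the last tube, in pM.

Overall dilution factor = 19.98 × 50 × 3 × 5.989 × 24.94 × 24.98 = 1.12 × 10⁷.
58.4 mM / 1.12 × 10⁷ = 5.22 × 10⁻⁶ mM = 5220 pM.

5220 pM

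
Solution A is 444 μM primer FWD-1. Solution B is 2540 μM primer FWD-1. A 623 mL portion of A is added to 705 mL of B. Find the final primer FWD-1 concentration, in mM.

1.56 mM

C_mix = (C_A·V_A + C_B·V_B)/(V_A + V_B) = (444×623 + 2540×705) / 1328 = 1557 μM = 1.56 mM.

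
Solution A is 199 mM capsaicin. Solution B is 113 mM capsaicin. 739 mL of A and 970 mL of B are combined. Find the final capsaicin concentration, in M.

0.150 M

C_mix = (C_A·V_A + C_B·V_B)/(V_A + V_B) = (199×739 + 113×970) / 1709 = 150 mM = 0.150 M.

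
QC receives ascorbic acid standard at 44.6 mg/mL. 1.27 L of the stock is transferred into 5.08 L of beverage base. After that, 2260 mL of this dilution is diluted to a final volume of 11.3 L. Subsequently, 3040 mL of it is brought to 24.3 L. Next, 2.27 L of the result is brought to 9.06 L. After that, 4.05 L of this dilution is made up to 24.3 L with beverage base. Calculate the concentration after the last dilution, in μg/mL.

9.32 μg/mL

Overall dilution factor = 5 × 5 × 7.993 × 3.991 × 6 = 4785.
44.6 mg/mL / 4785 = 9.32 × 10⁻³ mg/mL = 9.32 μg/mL.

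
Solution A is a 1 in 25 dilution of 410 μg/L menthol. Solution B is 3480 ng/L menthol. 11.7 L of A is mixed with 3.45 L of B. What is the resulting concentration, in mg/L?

C_A = 410 μg/L / 25 = 16.4 μg/L.
C_B = 3480 ng/L = 3.48 μg/L.
C_mix = (C_A·V_A + C_B·V_B)/(V_A + V_B) = (16.4×11.7 + 3.48×3.45) / 15.15 = 13.5 μg/L = 0.0135 mg/L.

0.0135 mg/L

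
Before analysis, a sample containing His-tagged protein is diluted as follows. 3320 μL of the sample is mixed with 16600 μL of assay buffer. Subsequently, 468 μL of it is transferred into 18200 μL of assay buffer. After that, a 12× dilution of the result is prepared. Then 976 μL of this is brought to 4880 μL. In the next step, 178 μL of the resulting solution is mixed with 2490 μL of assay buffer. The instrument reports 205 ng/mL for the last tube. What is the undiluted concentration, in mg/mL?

Overall dilution factor = 6 × 39.89 × 12 × 5 × 14.99 = 2.15 × 10⁵.
Original = 205 ng/mL × 2.15 × 10⁵ = 4.41 × 10⁷ ng/mL = 44.1 mg/mL.

44.1 mg/mL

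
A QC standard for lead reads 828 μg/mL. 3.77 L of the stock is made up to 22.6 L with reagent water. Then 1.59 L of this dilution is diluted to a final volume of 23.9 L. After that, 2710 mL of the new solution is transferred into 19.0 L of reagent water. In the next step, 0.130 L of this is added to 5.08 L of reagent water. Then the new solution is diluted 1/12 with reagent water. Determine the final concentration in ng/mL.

Overall dilution factor = 5.995 × 15.03 × 8.011 × 40.08 × 12 = 3.47 × 10⁵.
828 μg/mL / 3.47 × 10⁵ = 2.39 × 10⁻³ μg/mL = 2.39 ng/mL.

2.39 ng/mL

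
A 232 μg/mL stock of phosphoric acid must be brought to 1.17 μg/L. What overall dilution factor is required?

1.98 × 10⁵

Factor = C₀/C_target = 232 μg/mL / 1.17 μg/L = 1.98 × 10⁵.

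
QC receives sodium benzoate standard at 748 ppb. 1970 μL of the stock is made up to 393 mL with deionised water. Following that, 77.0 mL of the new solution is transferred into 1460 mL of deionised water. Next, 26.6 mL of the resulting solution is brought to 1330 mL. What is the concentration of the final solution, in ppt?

Overall dilution factor = 199.5 × 19.96 × 50 = 1.99 × 10⁵.
748 ppb / 1.99 × 10⁵ = 3.76 × 10⁻³ ppb = 3.76 ppt.

3.76 ppt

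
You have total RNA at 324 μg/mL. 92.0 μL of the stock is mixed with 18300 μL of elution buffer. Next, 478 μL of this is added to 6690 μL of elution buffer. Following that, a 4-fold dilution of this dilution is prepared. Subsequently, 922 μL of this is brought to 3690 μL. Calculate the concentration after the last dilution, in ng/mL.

Overall dilution factor = 199.9 × 15.00 × 4 × 4.002 = 4.80 × 10⁴.
324 μg/mL / 4.80 × 10⁴ = 6.75 × 10⁻³ μg/mL = 6.75 ng/mL.

6.75 ng/mL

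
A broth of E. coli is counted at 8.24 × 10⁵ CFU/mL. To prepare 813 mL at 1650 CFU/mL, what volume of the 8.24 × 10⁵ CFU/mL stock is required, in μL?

V₁ = C₂V₂/C₁ = 1650 × 813 / 8.24 × 10⁵ = 1.63 mL = 1630 μL.

1630 μL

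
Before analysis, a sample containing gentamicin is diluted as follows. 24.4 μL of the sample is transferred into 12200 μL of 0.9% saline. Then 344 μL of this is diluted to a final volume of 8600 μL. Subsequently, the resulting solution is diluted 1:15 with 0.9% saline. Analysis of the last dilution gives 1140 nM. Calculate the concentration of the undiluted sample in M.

Overall dilution factor = 501 × 25 × 15 = 1.88 × 10⁵.
Original = 1140 nM × 1.88 × 10⁵ = 2.14 × 10⁸ nM = 0.214 M.

0.214 M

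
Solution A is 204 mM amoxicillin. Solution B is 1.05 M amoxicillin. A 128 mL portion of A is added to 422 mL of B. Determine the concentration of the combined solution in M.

0.853 M

C_B = 1.05 M = 1050 mM.
C_mix = (C_A·V_A + C_B·V_B)/(V_A + V_B) = (204×128 + 1050×422) / 550.0 = 853 mM = 0.853 M.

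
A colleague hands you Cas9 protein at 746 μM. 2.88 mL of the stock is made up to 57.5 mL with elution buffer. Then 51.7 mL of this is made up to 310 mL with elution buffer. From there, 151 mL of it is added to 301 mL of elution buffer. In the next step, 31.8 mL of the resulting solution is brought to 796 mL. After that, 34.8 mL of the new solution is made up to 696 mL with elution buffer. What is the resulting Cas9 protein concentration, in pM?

Overall dilution factor = 19.97 × 5.996 × 2.993 × 25.03 × 20 = 1.79 × 10⁵.
746 μM / 1.79 × 10⁵ = 4.16 × 10⁻³ μM = 4160 pM.

4160 pM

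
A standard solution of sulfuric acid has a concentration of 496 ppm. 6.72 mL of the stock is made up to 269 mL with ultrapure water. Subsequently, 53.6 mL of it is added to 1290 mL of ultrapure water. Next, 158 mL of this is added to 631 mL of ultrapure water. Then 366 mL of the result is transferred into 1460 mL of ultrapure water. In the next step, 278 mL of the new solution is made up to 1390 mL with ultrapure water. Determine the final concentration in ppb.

Overall dilution factor = 40.03 × 25.07 × 4.994 × 4.989 × 5 = 1.25 × 10⁵.
496 ppm / 1.25 × 10⁵ = 3.97 × 10⁻³ ppm = 3.97 ppb.

3.97 ppb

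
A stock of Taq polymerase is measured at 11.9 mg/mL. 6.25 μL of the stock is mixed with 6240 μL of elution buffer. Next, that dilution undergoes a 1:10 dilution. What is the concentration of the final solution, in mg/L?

Overall dilution factor = 999.4 × 10 = 9994.
11.9 mg/mL / 9994 = 1.19 × 10⁻³ mg/mL = 1.19 mg/L.

1.19 mg/L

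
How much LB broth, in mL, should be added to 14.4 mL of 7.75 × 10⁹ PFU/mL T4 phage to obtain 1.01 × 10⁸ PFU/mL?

V₂ = C₁V₁/C₂ = 7.75 × 10⁹ × 14.4 / 1.01 × 10⁸ = 1105 mL.
Diluent to add = V₂ − V₁ = 1105 − 14.4 = 1090 mL.

1090 mL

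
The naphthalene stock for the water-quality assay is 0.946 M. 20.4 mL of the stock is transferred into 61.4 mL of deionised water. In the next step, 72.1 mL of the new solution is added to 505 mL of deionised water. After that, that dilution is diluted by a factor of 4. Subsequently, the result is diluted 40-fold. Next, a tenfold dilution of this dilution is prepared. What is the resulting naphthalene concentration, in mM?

Overall dilution factor = 4.010 × 8.004 × 4 × 40 × 10 = 5.14 × 10⁴.
0.946 M / 5.14 × 10⁴ = 1.84 × 10⁻⁵ M = 0.0184 mM.

0.0184 mM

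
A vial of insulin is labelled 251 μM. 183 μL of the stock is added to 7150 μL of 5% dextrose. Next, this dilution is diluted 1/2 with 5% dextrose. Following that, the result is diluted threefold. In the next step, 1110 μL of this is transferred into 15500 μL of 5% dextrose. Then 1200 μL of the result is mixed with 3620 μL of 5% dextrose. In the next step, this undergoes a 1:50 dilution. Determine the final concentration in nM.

0.347 nM

Overall dilution factor = 40.07 × 2 × 3 × 14.96 × 4.017 × 50 = 7.23 × 10⁵.
251 μM / 7.23 × 10⁵ = 3.47 × 10⁻⁴ μM = 0.347 nM.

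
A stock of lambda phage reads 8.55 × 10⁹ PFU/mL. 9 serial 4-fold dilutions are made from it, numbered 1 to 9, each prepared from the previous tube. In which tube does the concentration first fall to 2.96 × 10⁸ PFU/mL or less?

Tube n has concentration 8.55 × 10⁹ PFU/mL / 4ⁿ.
Need 4ⁿ ≥ 8.55 × 10⁹ PFU/mL / 2.96 × 10⁸ PFU/mL = 28.9, so n ≥ 2.43.
First such tube: n = 3.

tube 3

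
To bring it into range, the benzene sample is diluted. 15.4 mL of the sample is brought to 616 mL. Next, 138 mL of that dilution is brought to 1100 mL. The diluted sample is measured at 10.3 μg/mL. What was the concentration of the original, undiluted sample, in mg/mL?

Overall dilution factor = 40 × 7.971 = 319.
Original = 10.3 μg/mL × 319 = 3284 μg/mL = 3.28 mg/mL.

3.28 mg/mL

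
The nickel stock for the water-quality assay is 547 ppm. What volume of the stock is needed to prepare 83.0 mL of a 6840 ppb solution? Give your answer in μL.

6840 ppb = 6.84 ppm.
V₁ = C₂V₂/C₁ = 6.84 × 83.0 / 547 = 1.04 mL = 1040 μL.

1040 μL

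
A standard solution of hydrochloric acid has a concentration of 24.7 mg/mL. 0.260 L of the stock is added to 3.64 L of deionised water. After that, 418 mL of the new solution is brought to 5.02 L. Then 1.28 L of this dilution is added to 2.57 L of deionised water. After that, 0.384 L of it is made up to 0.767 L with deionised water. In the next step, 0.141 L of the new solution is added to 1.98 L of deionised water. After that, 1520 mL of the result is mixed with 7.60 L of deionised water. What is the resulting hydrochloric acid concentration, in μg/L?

Overall dilution factor = 15 × 12.01 × 3.008 × 1.997 × 15.04 × 6 = 9.77 × 10⁴.
24.7 mg/mL / 9.77 × 10⁴ = 2.53 × 10⁻⁴ mg/mL = 253 μg/L.

253 μg/L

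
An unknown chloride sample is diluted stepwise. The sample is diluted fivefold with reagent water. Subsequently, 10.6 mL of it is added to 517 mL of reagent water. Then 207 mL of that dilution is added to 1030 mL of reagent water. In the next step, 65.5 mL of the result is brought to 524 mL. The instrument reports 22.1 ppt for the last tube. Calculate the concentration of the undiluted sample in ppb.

263 ppb

Overall dilution factor = 5 × 49.77 × 5.976 × 8 = 1.19 × 10⁴.
Original = 22.1 ppt × 1.19 × 10⁴ = 2.63 × 10⁵ ppt = 263 ppb.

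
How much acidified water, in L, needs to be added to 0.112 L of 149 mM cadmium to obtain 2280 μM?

7.21 L

2280 μM = 2.28 mM.
V₂ = C₁V₁/C₂ = 149 × 0.112 / 2.28 = 7.32 L.
Diluent to add = V₂ − V₁ = 7.32 − 0.112 = 7.21 L.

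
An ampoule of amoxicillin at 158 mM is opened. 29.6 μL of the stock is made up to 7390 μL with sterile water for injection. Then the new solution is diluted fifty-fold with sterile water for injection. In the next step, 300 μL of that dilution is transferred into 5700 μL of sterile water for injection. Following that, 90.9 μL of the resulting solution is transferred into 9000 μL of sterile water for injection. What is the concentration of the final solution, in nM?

6.33 nM

Overall dilution factor = 249.7 × 50 × 20 × 100.0 = 2.50 × 10⁷.
158 mM / 2.50 × 10⁷ = 6.33 × 10⁻⁶ mM = 6.33 nM.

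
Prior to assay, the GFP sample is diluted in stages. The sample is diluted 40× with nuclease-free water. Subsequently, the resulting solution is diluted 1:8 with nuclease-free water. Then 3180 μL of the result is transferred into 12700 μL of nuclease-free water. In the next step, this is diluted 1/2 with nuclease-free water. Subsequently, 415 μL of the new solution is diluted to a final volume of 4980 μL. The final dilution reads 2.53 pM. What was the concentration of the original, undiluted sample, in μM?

Overall dilution factor = 40 × 8 × 4.994 × 2 × 12 = 3.84 × 10⁴.
Original = 2.53 pM × 3.84 × 10⁴ = 9.70 × 10⁴ pM = 0.0970 μM.

0.0970 μM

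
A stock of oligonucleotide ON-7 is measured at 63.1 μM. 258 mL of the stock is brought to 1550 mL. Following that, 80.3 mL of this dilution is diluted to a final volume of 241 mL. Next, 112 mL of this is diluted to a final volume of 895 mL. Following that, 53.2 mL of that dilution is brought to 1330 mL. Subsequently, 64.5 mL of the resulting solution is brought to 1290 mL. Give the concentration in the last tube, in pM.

Overall dilution factor = 6.008 × 3.001 × 7.991 × 25 × 20 = 7.20 × 10⁴.
63.1 μM / 7.20 × 10⁴ = 8.76 × 10⁻⁴ μM = 876 pM.

876 pM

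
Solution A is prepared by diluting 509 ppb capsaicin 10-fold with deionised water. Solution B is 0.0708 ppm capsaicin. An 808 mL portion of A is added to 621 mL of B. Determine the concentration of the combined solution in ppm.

C_A = 509 ppb / 10 = 50.9 ppb.
C_B = 0.0708 ppm = 70.8 ppb.
C_mix = (C_A·V_A + C_B·V_B)/(V_A + V_B) = (50.9×808 + 70.8×621) / 1429 = 59.5 ppb = 0.0595 ppm.

0.0595 ppm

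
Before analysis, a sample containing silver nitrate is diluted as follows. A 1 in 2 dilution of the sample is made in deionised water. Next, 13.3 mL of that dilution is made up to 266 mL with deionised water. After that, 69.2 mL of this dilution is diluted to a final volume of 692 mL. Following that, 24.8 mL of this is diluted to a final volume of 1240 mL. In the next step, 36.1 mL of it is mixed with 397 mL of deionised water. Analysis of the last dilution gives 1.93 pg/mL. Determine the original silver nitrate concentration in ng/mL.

463 ng/mL

Overall dilution factor = 2 × 20 × 10 × 50 × 12.00 = 2.40 × 10⁵.
Original = 1.93 pg/mL × 2.40 × 10⁵ = 4.63 × 10⁵ pg/mL = 463 ng/mL.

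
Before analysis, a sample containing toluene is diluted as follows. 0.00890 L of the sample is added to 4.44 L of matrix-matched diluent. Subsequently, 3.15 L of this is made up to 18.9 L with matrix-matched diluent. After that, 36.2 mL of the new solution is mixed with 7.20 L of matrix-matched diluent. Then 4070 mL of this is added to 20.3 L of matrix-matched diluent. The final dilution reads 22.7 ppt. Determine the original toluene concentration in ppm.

81.5 ppm

Overall dilution factor = 499.9 × 6 × 199.9 × 5.988 = 3.59 × 10⁶.
Original = 22.7 ppt × 3.59 × 10⁶ = 8.15 × 10⁷ ppt = 81.5 ppm.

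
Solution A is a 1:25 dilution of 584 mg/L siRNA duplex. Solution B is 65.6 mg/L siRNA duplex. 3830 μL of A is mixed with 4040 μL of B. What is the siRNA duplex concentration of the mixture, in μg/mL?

45.0 μg/mL

C_A = 584 mg/L / 25 = 23.4 mg/L.
C_mix = (C_A·V_A + C_B·V_B)/(V_A + V_B) = (23.4×3830 + 65.6×4040) / 7870 = 45.0 mg/L = 45.0 μg/mL.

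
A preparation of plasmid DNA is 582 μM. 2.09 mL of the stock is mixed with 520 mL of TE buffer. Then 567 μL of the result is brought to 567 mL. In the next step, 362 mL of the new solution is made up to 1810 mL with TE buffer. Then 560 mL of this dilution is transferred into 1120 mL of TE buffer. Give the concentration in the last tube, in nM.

Overall dilution factor = 249.8 × 1000 × 5 × 3 = 3.75 × 10⁶.
582 μM / 3.75 × 10⁶ = 1.55 × 10⁻⁴ μM = 0.155 nM.

0.155 nM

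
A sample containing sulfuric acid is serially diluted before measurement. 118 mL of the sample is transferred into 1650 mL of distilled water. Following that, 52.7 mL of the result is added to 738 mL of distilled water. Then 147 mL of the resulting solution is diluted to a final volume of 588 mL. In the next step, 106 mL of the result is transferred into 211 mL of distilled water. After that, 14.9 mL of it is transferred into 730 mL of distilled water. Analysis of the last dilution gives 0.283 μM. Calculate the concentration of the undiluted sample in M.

0.0380 M

Overall dilution factor = 14.98 × 15.00 × 4 × 2.991 × 49.99 = 1.34 × 10⁵.
Original = 0.283 μM × 1.34 × 10⁵ = 3.80 × 10⁴ μM = 0.0380 M.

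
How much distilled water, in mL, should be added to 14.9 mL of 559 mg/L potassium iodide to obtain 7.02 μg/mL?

1170 mL

7.02 μg/mL = 7.02 mg/L.
V₂ = C₁V₁/C₂ = 559 × 14.9 / 7.02 = 1186 mL.
Diluent to add = V₂ − V₁ = 1186 − 14.9 = 1170 mL.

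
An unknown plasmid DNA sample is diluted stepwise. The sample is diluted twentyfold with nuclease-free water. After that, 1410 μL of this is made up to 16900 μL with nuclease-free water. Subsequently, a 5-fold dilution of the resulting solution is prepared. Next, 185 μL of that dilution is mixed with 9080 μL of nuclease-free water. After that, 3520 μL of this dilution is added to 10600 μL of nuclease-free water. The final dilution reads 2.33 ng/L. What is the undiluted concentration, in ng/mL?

Overall dilution factor = 20 × 11.99 × 5 × 50.08 × 4.011 = 2.41 × 10⁵.
Original = 2.33 ng/L × 2.41 × 10⁵ = 5.61 × 10⁵ ng/L = 561 ng/mL.

561 ng/mL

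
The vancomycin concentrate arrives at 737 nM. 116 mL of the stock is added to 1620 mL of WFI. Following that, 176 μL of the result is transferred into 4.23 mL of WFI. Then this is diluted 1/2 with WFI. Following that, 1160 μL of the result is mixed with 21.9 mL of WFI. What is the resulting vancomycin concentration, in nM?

0.0495 nM

Overall dilution factor = 14.97 × 25.03 × 2 × 19.88 = 1.49 × 10⁴.
737 nM / 1.49 × 10⁴ = 0.0495 nM.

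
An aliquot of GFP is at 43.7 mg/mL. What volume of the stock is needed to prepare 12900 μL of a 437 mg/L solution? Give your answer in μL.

129 μL

437 mg/L = 0.437 mg/mL.
V₁ = C₂V₂/C₁ = 0.437 × 12900 / 43.7 = 129 μL.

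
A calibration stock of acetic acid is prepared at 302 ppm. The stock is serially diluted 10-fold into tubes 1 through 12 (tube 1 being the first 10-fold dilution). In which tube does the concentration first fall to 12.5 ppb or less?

Tube n has concentration 302 ppm / 10ⁿ.
Need 10ⁿ ≥ 302 ppm / 12.5 ppb = 2.42 × 10⁴, so n ≥ 4.38.
First such tube: n = 5.

tube 5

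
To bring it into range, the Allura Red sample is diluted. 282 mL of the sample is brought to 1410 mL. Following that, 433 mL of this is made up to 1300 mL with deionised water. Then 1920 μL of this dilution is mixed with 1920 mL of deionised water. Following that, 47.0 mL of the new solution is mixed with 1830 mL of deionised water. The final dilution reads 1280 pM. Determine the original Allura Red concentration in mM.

Overall dilution factor = 5 × 3.002 × 1001 × 39.94 = 6.00 × 10⁵.
Original = 1280 pM × 6.00 × 10⁵ = 7.68 × 10⁸ pM = 0.768 mM.

0.768 mM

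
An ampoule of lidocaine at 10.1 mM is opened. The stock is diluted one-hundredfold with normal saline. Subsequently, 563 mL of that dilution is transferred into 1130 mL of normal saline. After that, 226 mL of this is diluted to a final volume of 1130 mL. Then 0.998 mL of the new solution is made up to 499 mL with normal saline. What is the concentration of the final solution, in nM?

Overall dilution factor = 100 × 3.007 × 5 × 500 = 7.52 × 10⁵.
10.1 mM / 7.52 × 10⁵ = 1.34 × 10⁻⁵ mM = 13.4 nM.

13.4 nM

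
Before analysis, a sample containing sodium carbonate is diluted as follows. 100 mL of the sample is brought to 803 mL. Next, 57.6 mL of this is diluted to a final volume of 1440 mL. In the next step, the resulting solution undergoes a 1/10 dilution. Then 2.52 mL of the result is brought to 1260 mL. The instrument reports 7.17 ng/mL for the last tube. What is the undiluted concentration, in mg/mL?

Overall dilution factor = 8.030 × 25 × 10 × 500 = 1.00 × 10⁶.
Original = 7.17 ng/mL × 1.00 × 10⁶ = 7.20 × 10⁶ ng/mL = 7.20 mg/mL.

7.20 mg/mL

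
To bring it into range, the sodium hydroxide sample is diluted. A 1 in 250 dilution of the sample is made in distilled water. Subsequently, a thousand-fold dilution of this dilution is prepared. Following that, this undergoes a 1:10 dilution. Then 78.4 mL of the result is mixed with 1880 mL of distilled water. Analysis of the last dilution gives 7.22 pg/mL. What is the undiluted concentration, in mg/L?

Overall dilution factor = 250 × 1000 × 10 × 24.98 = 6.24 × 10⁷.
Original = 7.22 pg/mL × 6.24 × 10⁷ = 4.51 × 10⁸ pg/mL = 451 mg/L.

451 mg/L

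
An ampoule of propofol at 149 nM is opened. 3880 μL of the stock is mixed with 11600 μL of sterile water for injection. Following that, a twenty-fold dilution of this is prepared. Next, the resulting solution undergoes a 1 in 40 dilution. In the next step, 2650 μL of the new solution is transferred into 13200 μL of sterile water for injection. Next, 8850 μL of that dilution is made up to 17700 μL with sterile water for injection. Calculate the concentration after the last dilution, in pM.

Overall dilution factor = 3.990 × 20 × 40 × 5.981 × 2 = 3.82 × 10⁴.
149 nM / 3.82 × 10⁴ = 3.90 × 10⁻³ nM = 3.90 pM.

3.90 pM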